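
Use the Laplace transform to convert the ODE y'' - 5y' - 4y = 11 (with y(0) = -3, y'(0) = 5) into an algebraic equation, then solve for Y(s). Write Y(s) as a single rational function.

Laplace-transform each side.
Using L{y''} = s^2 Y - s·y(0) - y'(0) and L{y'} = sY - y(0), with y(0) = -3, y'(0) = 5, the left side becomes (s^2 - 5*s - 4)Y - (-3*s + 20).
The right side is L{11} = 11/s.
So (s^2 - 5*s - 4)Y = 11/s + (-3*s + 20).
Solve for Y(s) and write it as one ratio of polynomials.

Y(s) = (-3*s^2 + 20*s + 11)/(s^3 - 5*s^2 - 4*s)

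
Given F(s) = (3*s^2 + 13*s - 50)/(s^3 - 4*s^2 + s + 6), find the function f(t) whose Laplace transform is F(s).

Factor the denominator: s^3 - 4*s^2 + s + 6 = (s - 3)*(s - 2)*(s + 1).
Partial fraction decomposition gives [-5/(s + 1)] + [4/(s - 2)] + [4/(s - 3)].
Invert each term: -5/(s + 1) ↔ -5e^(-t); 4/(s - 2) ↔ 4e^(2t); 4/(s - 3) ↔ 4e^(3t).

f(t) = 4*exp(3*t) + 4*exp(2*t) - 5*exp(-t)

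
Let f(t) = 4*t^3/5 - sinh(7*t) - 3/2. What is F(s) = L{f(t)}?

F(s) = -7/(s^2 - 49) - 3/(2*s) + 24/(5*s^4)

The transform is linear, so treat each term independently.
(-1)·[L{sinh(7t)} = 7/(s^2 - 49)]; L{-3/2} = (-3/2)/s; (4/5)·[L{t^3} = 3!/s^4 = 6/s^4].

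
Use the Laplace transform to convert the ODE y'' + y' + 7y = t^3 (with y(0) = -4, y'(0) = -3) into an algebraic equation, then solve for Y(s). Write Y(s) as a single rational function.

Laplace-transform each side.
With L{y''} = s^2 Y - s·y(0) - y'(0) and L{y'} = sY - y(0), with y(0) = -4, y'(0) = -3: the LHS transforms to (s^2 + s + 7)Y - (-4*s - 7).
The right side is L{t^3} = 6/s^4.
So (s^2 + s + 7)Y = 6/s^4 + (-4*s - 7).
Solve for Y(s) and write it as one ratio of polynomials.

Y(s) = (-4*s^5 - 7*s^4 + 6)/(s^6 + s^5 + 7*s^4)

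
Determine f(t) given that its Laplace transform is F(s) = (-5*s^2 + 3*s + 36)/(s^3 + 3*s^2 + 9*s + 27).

Factor the denominator: s^3 + 3*s^2 + 9*s + 27 = (s + 3)*(s^2 + 9).
Partial fraction decomposition gives [-1/(s + 3)] + [-4*s/(s^2 + 9)] + [15/(s^2 + 9)].
Invert each term: -1/(s + 3) ↔ -e^(-3t); -4·s/(s^2 + 9) ↔ -4cos(3t); 5·3/(s^2 + 9) ↔ 5sin(3t).

f(t) = 5*sin(3*t) - 4*cos(3*t) - exp(-3*t)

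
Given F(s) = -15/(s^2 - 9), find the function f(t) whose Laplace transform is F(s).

Since L{sinh(3t)} = 3/(s^2 - 9), the inverse is sinh(3*t), scaled by -5.

f(t) = -5*sinh(3*t)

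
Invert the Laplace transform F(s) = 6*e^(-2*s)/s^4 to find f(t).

f(t) = Heaviside(t - 2)*((t - 2)^3)

The factor e^(-2s) signals a time shift by c = 2 (second shifting theorem).
L{t^3} = 3!/s^4 = 6/s^4, so L^-1{6/s^4} = t^3.
Hence the inverse is u(t - 2) times that function evaluated at t - 2.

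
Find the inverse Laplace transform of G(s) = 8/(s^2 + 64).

Since L{sin(8t)} = 8/(s^2 + 64), the inverse is sin(8*t).

sin(8*t)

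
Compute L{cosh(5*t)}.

s/(s^2 - 25)

L{cosh(5t)} = s/(s^2 - 25).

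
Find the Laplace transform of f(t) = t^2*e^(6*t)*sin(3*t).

18*(s^2 - 12*s + 33)/(s^2 - 12*s + 45)^3

L{sin(3t)} = 3/(s^2 + 9).
Multiplying by e^(6t) shifts s → s - 6, so L{e^(6*t)*sin(3*t)} = 3/((s - 6)^2 + 9).
Then apply L{t^2·g(t)} = (-1)^2 d^2/ds^2[G(s)] with G(s) = 3/((s - 6)^2 + 9):
differentiating 2 times and applying the sign gives 18*(s^2 - 12*s + 33)/(s^2 - 12*s + 45)^3.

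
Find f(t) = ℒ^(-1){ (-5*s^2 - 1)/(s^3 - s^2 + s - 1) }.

Factor the denominator: s^3 - s^2 + s - 1 = (s - 1)*(s^2 + 1).
Partial fraction decomposition gives [-3/(s - 1)] + [-2*s/(s^2 + 1)] + [-2/(s^2 + 1)].
Invert each term: -3/(s - 1) ↔ -3e^(t); -2·s/(s^2 + 1) ↔ -2cos(t); -2·1/(s^2 + 1) ↔ -2sin(t).

f(t) = -3*exp(t) - 2*sin(t) - 2*cos(t)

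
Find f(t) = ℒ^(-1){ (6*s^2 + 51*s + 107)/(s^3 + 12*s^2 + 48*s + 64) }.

Factor the denominator: s^3 + 12*s^2 + 48*s + 64 = (s + 4)^3.
Partial fraction decomposition gives [6/(s + 4)] + [3/(s + 4)^2] + [-1/(s + 4)^3].
Invert each term: 6/(s + 4) ↔ 6e^(-4t); 3/(s + 4)^2 ↔ 3t·e^(-4t); -1/(s + 4)^3 ↔ (-1/2)t^2·e^(-4t).

f(t) = -t^2*exp(-4*t)/2 + 3*t*exp(-4*t) + 6*exp(-4*t)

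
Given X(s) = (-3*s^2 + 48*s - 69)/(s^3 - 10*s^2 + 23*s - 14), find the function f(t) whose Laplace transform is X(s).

Factor the denominator: s^3 - 10*s^2 + 23*s - 14 = (s - 7)*(s - 2)*(s - 1).
Partial fraction decomposition gives [-4/(s - 1)] + [4/(s - 7)] + [-3/(s - 2)].
Invert each term: -4/(s - 1) ↔ -4e^(t); 4/(s - 7) ↔ 4e^(7t); -3/(s - 2) ↔ -3e^(2t).

f(t) = 4*exp(7*t) - 3*exp(2*t) - 4*exp(t)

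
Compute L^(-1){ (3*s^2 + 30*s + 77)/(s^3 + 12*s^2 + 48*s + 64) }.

Factor the denominator: s^3 + 12*s^2 + 48*s + 64 = (s + 4)^3.
Partial fraction decomposition gives [3/(s + 4)] + [6/(s + 4)^2] + [5/(s + 4)^3].
Invert each term: 3/(s + 4) ↔ 3e^(-4t); 6/(s + 4)^2 ↔ 6t·e^(-4t); 5/(s + 4)^3 ↔ (5/2)t^2·e^(-4t).

5*t^2*exp(-4*t)/2 + 6*t*exp(-4*t) + 3*exp(-4*t)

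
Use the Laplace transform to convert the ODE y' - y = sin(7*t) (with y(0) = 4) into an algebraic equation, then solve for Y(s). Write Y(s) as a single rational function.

Transform both sides with L{·}.
With L{y'} = sY - y(0) = sY - 4: the LHS transforms to (s - 1)Y - (4).
The right side is L{sin(7*t)} = 7/(s^2 + 49).
So (s - 1)Y = 7/(s^2 + 49) + (4).
Isolate Y and clear denominators.

Y(s) = (4*s^2 + 203)/(s^3 - s^2 + 49*s - 49)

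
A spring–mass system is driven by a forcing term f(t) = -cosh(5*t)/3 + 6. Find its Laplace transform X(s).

The transform is linear, so treat each term independently.
L{6} = 6/s; (-1/3)·[L{cosh(5t)} = s/(s^2 - 25)].

X(s) = -s/(3*(s^2 - 25)) + 6/s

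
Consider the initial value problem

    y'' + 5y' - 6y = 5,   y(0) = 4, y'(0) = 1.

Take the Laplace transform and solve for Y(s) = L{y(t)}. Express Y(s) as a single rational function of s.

Transform both sides with L{·}.
The derivative rules (L{y''} = s^2 Y - s·y(0) - y'(0) and L{y'} = sY - y(0), with y(0) = 4, y'(0) = 1) turn the left side into (s^2 + 5*s - 6)Y - (4*s + 21).
The right side is L{5} = 5/s.
So (s^2 + 5*s - 6)Y = 5/s + (4*s + 21).
Divide through and combine into a single rational function.

Y(s) = (4*s^2 + 21*s + 5)/(s^3 + 5*s^2 - 6*s)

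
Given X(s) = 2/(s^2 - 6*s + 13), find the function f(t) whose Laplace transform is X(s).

f(t) = exp(3*t)*sin(2*t)

Rewrite the denominator: s^2 - 6*s + 13 = (s - 3)^2 + 4.
The form in (s - 3) signals a first-shifting-theorem factor e^(3t).
Since L{sin(2t)} = 2/(s^2 + 4), the inverse is e^(3*t)*sin(2*t).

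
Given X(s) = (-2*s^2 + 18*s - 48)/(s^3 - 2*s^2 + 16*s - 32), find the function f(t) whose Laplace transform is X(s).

f(t) = -exp(2*t) + 4*sin(4*t) - cos(4*t)

Factor the denominator: s^3 - 2*s^2 + 16*s - 32 = (s - 2)*(s^2 + 16).
Partial fraction decomposition gives [-1/(s - 2)] + [-s/(s^2 + 16)] + [16/(s^2 + 16)].
Invert each term: -1/(s - 2) ↔ -e^(2t); -1·s/(s^2 + 16) ↔ -cos(4t); 4·4/(s^2 + 16) ↔ 4sin(4t).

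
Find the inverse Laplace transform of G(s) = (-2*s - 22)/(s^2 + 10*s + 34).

-4*exp(-5*t)*sin(3*t) - 2*exp(-5*t)*cos(3*t)

Complete the square in the denominator: s^2 + 10*s + 34 = (s + 5)^2 + 3^2.
Split the numerator to match: -2*s - 22 = -2·(s + 5) - 4·3.
Invert each term: -2·(s + 5)/((s + 5)^2 + 9) ↔ -2e^(-5t)cos(3t); -4·3/((s + 5)^2 + 9) ↔ -4e^(-5t)sin(3t).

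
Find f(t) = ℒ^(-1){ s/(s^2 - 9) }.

Since L{cosh(3t)} = s/(s^2 - 9), the inverse is cosh(3*t).

f(t) = cosh(3*t)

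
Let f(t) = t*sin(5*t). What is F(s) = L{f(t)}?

F(s) = 10*s/(s^2 + 25)^2

L{sin(5t)} = 5/(s^2 + 25).
Then apply L{t·g(t)} = -d/ds[G(s)] with G(s) = 5/(s^2 + 25):
differentiating 1 time and applying the sign gives 10*s/(s^2 + 25)^2.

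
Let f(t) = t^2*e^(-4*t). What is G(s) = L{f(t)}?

L{e^(-4t)} = 1/(s + 4).
Then apply L{t^2·g(t)} = (-1)^2 d^2/ds^2[H(s)] with H(s) = 1/(s + 4):
differentiating 2 times and applying the sign gives 2/(s + 4)^3.

G(s) = 2/(s + 4)^3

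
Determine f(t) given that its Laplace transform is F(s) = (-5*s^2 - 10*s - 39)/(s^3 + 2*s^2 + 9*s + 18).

Factor the denominator: s^3 + 2*s^2 + 9*s + 18 = (s + 2)*(s^2 + 9).
Partial fraction decomposition gives [-3/(s + 2)] + [-2*s/(s^2 + 9)] + [-6/(s^2 + 9)].
Invert each term: -3/(s + 2) ↔ -3e^(-2t); -2·s/(s^2 + 9) ↔ -2cos(3t); -2·3/(s^2 + 9) ↔ -2sin(3t).

f(t) = -2*sin(3*t) - 2*cos(3*t) - 3*exp(-2*t)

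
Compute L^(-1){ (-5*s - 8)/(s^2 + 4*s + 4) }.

Factor the denominator: s^2 + 4*s + 4 = (s + 2)^2.
Partial fraction decomposition gives [-5/(s + 2)] + [2/(s + 2)^2].
Invert each term: -5/(s + 2) ↔ -5e^(-2t); 2/(s + 2)^2 ↔ 2t·e^(-2t).

2*t*exp(-2*t) - 5*exp(-2*t)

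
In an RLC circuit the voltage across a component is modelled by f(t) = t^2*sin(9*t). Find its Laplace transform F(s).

L{sin(9t)} = 9/(s^2 + 81).
Then apply L{t^2·g(t)} = (-1)^2 d^2/ds^2[G(s)] with G(s) = 9/(s^2 + 81):
differentiating 2 times and applying the sign gives 54*(s^2 - 27)/(s^2 + 81)^3.

F(s) = 54*(s^2 - 27)/(s^2 + 81)^3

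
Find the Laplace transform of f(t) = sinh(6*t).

6/(s^2 - 36)

L{sinh(6t)} = 6/(s^2 - 36).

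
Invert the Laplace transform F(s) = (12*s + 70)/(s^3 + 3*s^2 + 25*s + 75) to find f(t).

Factor the denominator: s^3 + 3*s^2 + 25*s + 75 = (s + 3)*(s^2 + 25).
Partial fraction decomposition gives [1/(s + 3)] + [-s/(s^2 + 25)] + [15/(s^2 + 25)].
Invert each term: 1/(s + 3) ↔ e^(-3t); -1·s/(s^2 + 25) ↔ -cos(5t); 3·5/(s^2 + 25) ↔ 3sin(5t).

f(t) = 3*sin(5*t) - cos(5*t) + exp(-3*t)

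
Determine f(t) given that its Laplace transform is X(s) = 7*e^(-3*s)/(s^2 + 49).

The factor e^(-3s) signals a time shift by c = 3 (second shifting theorem).
L{sin(7t)} = 7/(s^2 + 49), so L^-1{7/(s^2 + 49)} = sin(7*t).
Hence the inverse is u(t - 3) times that function evaluated at t - 3.

f(t) = Heaviside(t - 3)*(sin(7*t - 21))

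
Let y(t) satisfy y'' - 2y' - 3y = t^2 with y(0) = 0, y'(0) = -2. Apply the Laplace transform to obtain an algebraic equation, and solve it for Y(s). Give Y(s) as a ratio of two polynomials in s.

Laplace-transform each side.
The derivative rules (L{y''} = s^2 Y - s·y(0) - y'(0) and L{y'} = sY - y(0), with y(0) = 0, y'(0) = -2) turn the left side into (s^2 - 2*s - 3)Y - (-2).
The right side is L{t^2} = 2/s^3.
So (s^2 - 2*s - 3)Y = 2/s^3 + (-2).
Solve for Y(s) and write it as one ratio of polynomials.

Y(s) = (-2*s^3 + 2)/(s^5 - 2*s^4 - 3*s^3)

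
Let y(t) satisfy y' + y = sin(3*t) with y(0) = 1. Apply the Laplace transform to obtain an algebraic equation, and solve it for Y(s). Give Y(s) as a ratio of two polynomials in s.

Take the Laplace transform of both sides.
Using L{y'} = sY - y(0) = sY - 1, the left side becomes (s + 1)Y - (1).
The right side is L{sin(3*t)} = 3/(s^2 + 9).
So (s + 1)Y = 3/(s^2 + 9) + (1).
Solve for Y(s) and write it as one ratio of polynomials.

Y(s) = (s^2 + 12)/(s^3 + s^2 + 9*s + 9)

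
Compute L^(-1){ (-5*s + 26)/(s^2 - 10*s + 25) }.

t*exp(5*t) - 5*exp(5*t)

Factor the denominator: s^2 - 10*s + 25 = (s - 5)^2.
Partial fraction decomposition gives [-5/(s - 5)] + [(s - 5)^(-2)].
Invert each term: -5/(s - 5) ↔ -5e^(5t); 1/(s - 5)^2 ↔ t·e^(5t).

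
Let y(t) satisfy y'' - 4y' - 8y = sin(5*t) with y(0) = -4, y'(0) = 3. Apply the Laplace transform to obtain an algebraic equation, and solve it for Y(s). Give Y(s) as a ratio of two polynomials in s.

Y(s) = (-4*s^3 + 19*s^2 - 100*s + 480)/(s^4 - 4*s^3 + 17*s^2 - 100*s - 200)

Take the Laplace transform of both sides.
With L{y''} = s^2 Y - s·y(0) - y'(0) and L{y'} = sY - y(0), with y(0) = -4, y'(0) = 3: the LHS transforms to (s^2 - 4*s - 8)Y - (-4*s + 19).
The right side is L{sin(5*t)} = 5/(s^2 + 25).
So (s^2 - 4*s - 8)Y = 5/(s^2 + 25) + (-4*s + 19).
Solve for Y(s) and write it as one ratio of polynomials.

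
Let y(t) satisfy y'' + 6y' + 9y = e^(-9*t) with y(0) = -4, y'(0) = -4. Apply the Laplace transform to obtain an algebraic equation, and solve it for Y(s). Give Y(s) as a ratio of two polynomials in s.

Apply the Laplace transform to the equation.
With L{y''} = s^2 Y - s·y(0) - y'(0) and L{y'} = sY - y(0), with y(0) = -4, y'(0) = -4: the LHS transforms to (s^2 + 6*s + 9)Y - (-4*s - 28).
The right side is L{e^(-9*t)} = 1/(s + 9).
So (s^2 + 6*s + 9)Y = 1/(s + 9) + (-4*s - 28).
Isolate Y and clear denominators.

Y(s) = (-4*s^2 - 64*s - 251)/(s^3 + 15*s^2 + 63*s + 81)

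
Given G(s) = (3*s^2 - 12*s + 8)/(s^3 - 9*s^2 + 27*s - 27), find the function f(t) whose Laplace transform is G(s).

Factor the denominator: s^3 - 9*s^2 + 27*s - 27 = (s - 3)^3.
Partial fraction decomposition gives [3/(s - 3)] + [6/(s - 3)^2] + [-1/(s - 3)^3].
Invert each term: 3/(s - 3) ↔ 3e^(3t); 6/(s - 3)^2 ↔ 6t·e^(3t); -1/(s - 3)^3 ↔ (-1/2)t^2·e^(3t).

f(t) = -t^2*exp(3*t)/2 + 6*t*exp(3*t) + 3*exp(3*t)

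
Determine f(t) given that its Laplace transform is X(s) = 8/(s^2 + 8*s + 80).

f(t) = exp(-4*t)*sin(8*t)

Rewrite the denominator: s^2 + 8*s + 80 = (s + 4)^2 + 64.
The form in (s + 4) signals a first-shifting-theorem factor e^(-4t).
Since L{sin(8t)} = 8/(s^2 + 64), the inverse is e^(-4*t)*sin(8*t).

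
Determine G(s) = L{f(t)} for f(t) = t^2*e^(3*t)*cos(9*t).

G(s) = 2*(s - 3)*(s^2 - 6*s - 234)/(s^2 - 6*s + 90)^3

L{cos(9t)} = s/(s^2 + 81).
Multiplying by e^(3t) shifts s → s - 3, so L{e^(3*t)*cos(9*t)} = (s - 3)/((s - 3)^2 + 81).
Then apply L{t^2·g(t)} = (-1)^2 d^2/ds^2[H(s)] with H(s) = (s - 3)/((s - 3)^2 + 81):
differentiating 2 times and applying the sign gives 2*(s - 3)*(s^2 - 6*s - 234)/(s^2 - 6*s + 90)^3.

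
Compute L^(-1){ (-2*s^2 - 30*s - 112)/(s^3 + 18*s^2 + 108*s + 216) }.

-2*t^2*exp(-6*t) - 6*t*exp(-6*t) - 2*exp(-6*t)

Factor the denominator: s^3 + 18*s^2 + 108*s + 216 = (s + 6)^3.
Partial fraction decomposition gives [-2/(s + 6)] + [-6/(s + 6)^2] + [-4/(s + 6)^3].
Invert each term: -2/(s + 6) ↔ -2e^(-6t); -6/(s + 6)^2 ↔ -6t·e^(-6t); -4/(s + 6)^3 ↔ (-2)t^2·e^(-6t).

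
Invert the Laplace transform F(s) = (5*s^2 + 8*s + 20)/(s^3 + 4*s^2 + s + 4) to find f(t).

Factor the denominator: s^3 + 4*s^2 + s + 4 = (s + 4)*(s^2 + 1).
Partial fraction decomposition gives [4/(s + 4)] + [s/(s^2 + 1)] + [4/(s^2 + 1)].
Invert each term: 4/(s + 4) ↔ 4e^(-4t); 1·s/(s^2 + 1) ↔ cos(t); 4·1/(s^2 + 1) ↔ 4sin(t).

f(t) = 4*sin(t) + cos(t) + 4*exp(-4*t)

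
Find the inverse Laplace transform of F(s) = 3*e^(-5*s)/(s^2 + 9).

The factor e^(-5s) signals a time shift by c = 5 (second shifting theorem).
L{sin(3t)} = 3/(s^2 + 9), so L^-1{3/(s^2 + 9)} = sin(3*t).
Hence the inverse is u(t - 5) times that function evaluated at t - 5.

Heaviside(t - 5)*(sin(3*t - 15))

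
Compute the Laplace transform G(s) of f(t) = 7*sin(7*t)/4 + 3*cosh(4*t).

G(s) = 3*s/(s^2 - 16) + 49/(4*(s^2 + 49))

By linearity of the Laplace transform, transform each term separately.
(7/4)·[L{sin(7t)} = 7/(s^2 + 49)]; (3)·[L{cosh(4t)} = s/(s^2 - 16)].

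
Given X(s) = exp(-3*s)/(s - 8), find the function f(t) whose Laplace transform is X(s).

The factor e^(-3s) signals a time shift by c = 3 (second shifting theorem).
L{e^(8t)} = 1/(s - 8), so L^-1{1/(s - 8)} = exp(8*t).
Hence the inverse is u(t - 3) times that function evaluated at t - 3.

f(t) = Heaviside(t - 3)*(exp(8*t - 24))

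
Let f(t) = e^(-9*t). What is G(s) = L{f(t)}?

G(s) = 1/(s + 9)

L{e^(-9t)} = 1/(s + 9).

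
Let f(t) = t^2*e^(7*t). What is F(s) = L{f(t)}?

L{t^2} = 2!/s^3 = 2/s^3.
By the first shifting theorem, multiplying by e^(7t) replaces s with s - 7.

F(s) = 2/(s - 7)^3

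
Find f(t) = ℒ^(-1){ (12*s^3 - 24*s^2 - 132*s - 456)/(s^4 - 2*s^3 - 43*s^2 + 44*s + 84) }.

Factor the denominator: s^4 - 2*s^3 - 43*s^2 + 44*s + 84 = (s - 7)*(s - 2)*(s + 1)*(s + 6).
Partial fraction decomposition gives [6/(s - 2)] + [6/(s + 6)] + [-3/(s + 1)] + [3/(s - 7)].
Invert each term: 6/(s - 2) ↔ 6e^(2t); 6/(s + 6) ↔ 6e^(-6t); -3/(s + 1) ↔ -3e^(-t); 3/(s - 7) ↔ 3e^(7t).

f(t) = 3*exp(7*t) + 6*exp(2*t) - 3*exp(-t) + 6*exp(-6*t)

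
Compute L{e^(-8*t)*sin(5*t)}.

5/((s + 8)^2 + 25)

L{sin(5t)} = 5/(s^2 + 25).
By the first shifting theorem, multiplying by e^(-8t) replaces s with s + 8.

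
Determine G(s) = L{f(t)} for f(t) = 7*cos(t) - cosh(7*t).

By linearity of the Laplace transform, transform each term separately.
(7)·[L{cos(t)} = s/(s^2 + 1)]; (-1)·[L{cosh(7t)} = s/(s^2 - 49)].

G(s) = 7*s/(s^2 + 1) - s/(s^2 - 49)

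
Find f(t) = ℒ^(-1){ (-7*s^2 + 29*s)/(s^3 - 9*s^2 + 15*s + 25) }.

Factor the denominator: s^3 - 9*s^2 + 15*s + 25 = (s - 5)^2*(s + 1).
Partial fraction decomposition gives [-6/(s - 5)] + [-5/(s - 5)^2] + [-1/(s + 1)].
Invert each term: -6/(s - 5) ↔ -6e^(5t); -5/(s - 5)^2 ↔ -5t·e^(5t); -1/(s + 1) ↔ -e^(-t).

f(t) = -5*t*exp(5*t) - 6*exp(5*t) - exp(-t)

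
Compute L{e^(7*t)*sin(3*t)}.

3/((s - 7)^2 + 9)

L{sin(3t)} = 3/(s^2 + 9).
By the first shifting theorem, multiplying by e^(7t) replaces s with s - 7.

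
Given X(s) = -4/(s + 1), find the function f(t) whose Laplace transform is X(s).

f(t) = -4*exp(-t)

Since L{e^(-t)} = 1/(s + 1), the inverse is exp(-t), scaled by -4.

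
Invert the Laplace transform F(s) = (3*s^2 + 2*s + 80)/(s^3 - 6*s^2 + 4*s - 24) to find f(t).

Factor the denominator: s^3 - 6*s^2 + 4*s - 24 = (s - 6)*(s^2 + 4).
Partial fraction decomposition gives [5/(s - 6)] + [-2*s/(s^2 + 4)] + [-10/(s^2 + 4)].
Invert each term: 5/(s - 6) ↔ 5e^(6t); -2·s/(s^2 + 4) ↔ -2cos(2t); -5·2/(s^2 + 4) ↔ -5sin(2t).

f(t) = 5*exp(6*t) - 5*sin(2*t) - 2*cos(2*t)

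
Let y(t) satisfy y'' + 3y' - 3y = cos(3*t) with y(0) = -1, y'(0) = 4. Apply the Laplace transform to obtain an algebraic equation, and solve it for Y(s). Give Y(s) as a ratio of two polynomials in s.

Take the Laplace transform of both sides.
The derivative rules (L{y''} = s^2 Y - s·y(0) - y'(0) and L{y'} = sY - y(0), with y(0) = -1, y'(0) = 4) turn the left side into (s^2 + 3*s - 3)Y - (-s + 1).
The right side is L{cos(3*t)} = s/(s^2 + 9).
So (s^2 + 3*s - 3)Y = s/(s^2 + 9) + (-s + 1).
Isolate Y and clear denominators.

Y(s) = (-s^3 + s^2 - 8*s + 9)/(s^4 + 3*s^3 + 6*s^2 + 27*s - 27)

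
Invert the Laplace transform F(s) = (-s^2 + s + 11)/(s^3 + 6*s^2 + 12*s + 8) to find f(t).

f(t) = 5*t^2*exp(-2*t)/2 + 5*t*exp(-2*t) - exp(-2*t)

Factor the denominator: s^3 + 6*s^2 + 12*s + 8 = (s + 2)^3.
Partial fraction decomposition gives [-1/(s + 2)] + [5/(s + 2)^2] + [5/(s + 2)^3].
Invert each term: -1/(s + 2) ↔ -e^(-2t); 5/(s + 2)^2 ↔ 5t·e^(-2t); 5/(s + 2)^3 ↔ (5/2)t^2·e^(-2t).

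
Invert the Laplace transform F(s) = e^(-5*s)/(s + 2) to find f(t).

f(t) = Heaviside(t - 5)*(exp(-2*t + 10))

The factor e^(-5s) signals a time shift by c = 5 (second shifting theorem).
L{e^(-2t)} = 1/(s + 2), so L^-1{1/(s + 2)} = e^(-2*t).
Hence the inverse is u(t - 5) times that function evaluated at t - 5.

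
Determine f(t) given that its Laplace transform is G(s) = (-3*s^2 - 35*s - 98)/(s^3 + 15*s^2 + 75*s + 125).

Factor the denominator: s^3 + 15*s^2 + 75*s + 125 = (s + 5)^3.
Partial fraction decomposition gives [-3/(s + 5)] + [-5/(s + 5)^2] + [2/(s + 5)^3].
Invert each term: -3/(s + 5) ↔ -3e^(-5t); -5/(s + 5)^2 ↔ -5t·e^(-5t); 2/(s + 5)^3 ↔ (1)t^2·e^(-5t).

f(t) = t^2*exp(-5*t) - 5*t*exp(-5*t) - 3*exp(-5*t)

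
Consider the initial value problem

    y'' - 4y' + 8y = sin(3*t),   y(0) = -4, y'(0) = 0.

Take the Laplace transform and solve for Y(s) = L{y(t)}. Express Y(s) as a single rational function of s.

Laplace-transform each side.
Using L{y''} = s^2 Y - s·y(0) - y'(0) and L{y'} = sY - y(0), with y(0) = -4, y'(0) = 0, the left side becomes (s^2 - 4*s + 8)Y - (-4*s + 16).
The right side is L{sin(3*t)} = 3/(s^2 + 9).
So (s^2 - 4*s + 8)Y = 3/(s^2 + 9) + (-4*s + 16).
Divide through and combine into a single rational function.

Y(s) = (-4*s^3 + 16*s^2 - 36*s + 147)/(s^4 - 4*s^3 + 17*s^2 - 36*s + 72)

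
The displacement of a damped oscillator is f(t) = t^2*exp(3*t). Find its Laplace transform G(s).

L{e^(3t)} = 1/(s - 3).
Then apply L{t^2·g(t)} = (-1)^2 d^2/ds^2[H(s)] with H(s) = 1/(s - 3):
differentiating 2 times and applying the sign gives 2/(s - 3)^3.

G(s) = 2/(s - 3)^3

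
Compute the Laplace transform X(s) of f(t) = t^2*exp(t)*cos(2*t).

X(s) = 2*(s - 1)*(s^2 - 2*s - 11)/(s^2 - 2*s + 5)^3

L{cos(2t)} = s/(s^2 + 4).
Multiplying by e^(t) shifts s → s - 1, so L{exp(t)*cos(2*t)} = (s - 1)/((s - 1)^2 + 4).
Then apply L{t^2·g(t)} = (-1)^2 d^2/ds^2[G(s)] with G(s) = (s - 1)/((s - 1)^2 + 4):
differentiating 2 times and applying the sign gives 2*(s - 1)*(s^2 - 2*s - 11)/(s^2 - 2*s + 5)^3.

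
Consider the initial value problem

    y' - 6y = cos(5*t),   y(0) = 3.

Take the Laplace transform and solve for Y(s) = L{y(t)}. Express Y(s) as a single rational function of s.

Y(s) = (3*s^2 + s + 75)/(s^3 - 6*s^2 + 25*s - 150)

Transform both sides with L{·}.
With L{y'} = sY - y(0) = sY - 3: the LHS transforms to (s - 6)Y - (3).
The right side is L{cos(5*t)} = s/(s^2 + 25).
So (s - 6)Y = s/(s^2 + 25) + (3).
Solve for Y(s) and write it as one ratio of polynomials.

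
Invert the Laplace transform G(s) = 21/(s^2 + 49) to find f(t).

Since L{sin(7t)} = 7/(s^2 + 49), the inverse is sin(7*t), scaled by 3.

f(t) = 3*sin(7*t)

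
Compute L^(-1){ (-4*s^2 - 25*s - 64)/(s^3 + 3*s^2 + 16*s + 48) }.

-4*sin(4*t) - 3*cos(4*t) - exp(-3*t)

Factor the denominator: s^3 + 3*s^2 + 16*s + 48 = (s + 3)*(s^2 + 16).
Partial fraction decomposition gives [-1/(s + 3)] + [-3*s/(s^2 + 16)] + [-16/(s^2 + 16)].
Invert each term: -1/(s + 3) ↔ -e^(-3t); -3·s/(s^2 + 16) ↔ -3cos(4t); -4·4/(s^2 + 16) ↔ -4sin(4t).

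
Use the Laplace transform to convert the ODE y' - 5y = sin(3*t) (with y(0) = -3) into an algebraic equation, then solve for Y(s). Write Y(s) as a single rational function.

Y(s) = (-3*s^2 - 24)/(s^3 - 5*s^2 + 9*s - 45)

Transform both sides with L{·}.
With L{y'} = sY - y(0) = sY - (-3): the LHS transforms to (s - 5)Y - (-3).
The right side is L{sin(3*t)} = 3/(s^2 + 9).
So (s - 5)Y = 3/(s^2 + 9) + (-3).
Isolate Y and clear denominators.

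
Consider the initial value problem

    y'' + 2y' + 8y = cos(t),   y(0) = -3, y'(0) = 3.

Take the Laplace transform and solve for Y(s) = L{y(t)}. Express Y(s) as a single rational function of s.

Take the Laplace transform of both sides.
Using L{y''} = s^2 Y - s·y(0) - y'(0) and L{y'} = sY - y(0), with y(0) = -3, y'(0) = 3, the left side becomes (s^2 + 2*s + 8)Y - (-3*s - 3).
The right side is L{cos(t)} = s/(s^2 + 1).
So (s^2 + 2*s + 8)Y = s/(s^2 + 1) + (-3*s - 3).
Solve for Y(s) and write it as one ratio of polynomials.

Y(s) = (-3*s^3 - 3*s^2 - 2*s - 3)/(s^4 + 2*s^3 + 9*s^2 + 2*s + 8)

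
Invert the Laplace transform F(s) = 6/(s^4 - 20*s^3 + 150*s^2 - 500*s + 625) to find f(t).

Rewrite the denominator: s^4 - 20*s^3 + 150*s^2 - 500*s + 625 = (s - 5)^4.
The form in (s - 5) signals a first-shifting-theorem factor e^(5t).
Since L{t^3} = 3!/s^4 = 6/s^4, the inverse is t^3*e^(5*t).

f(t) = t^3*exp(5*t)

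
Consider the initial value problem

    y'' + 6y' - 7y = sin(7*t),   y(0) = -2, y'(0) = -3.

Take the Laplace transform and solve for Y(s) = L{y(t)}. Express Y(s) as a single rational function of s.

Y(s) = (-2*s^3 - 15*s^2 - 98*s - 728)/(s^4 + 6*s^3 + 42*s^2 + 294*s - 343)

Laplace-transform each side.
With L{y''} = s^2 Y - s·y(0) - y'(0) and L{y'} = sY - y(0), with y(0) = -2, y'(0) = -3: the LHS transforms to (s^2 + 6*s - 7)Y - (-2*s - 15).
The right side is L{sin(7*t)} = 7/(s^2 + 49).
So (s^2 + 6*s - 7)Y = 7/(s^2 + 49) + (-2*s - 15).
Isolate Y and clear denominators.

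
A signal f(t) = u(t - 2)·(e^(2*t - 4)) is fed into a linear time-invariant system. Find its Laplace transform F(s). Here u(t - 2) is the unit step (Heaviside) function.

By the second shifting theorem, L{u(t - c)·g(t - c)} = e^(-cs)·G(s) with c = 2 and G(s) = L{g(t)}.
L{e^(2t)} = 1/(s - 2).

F(s) = exp(-2*s)/(s - 2)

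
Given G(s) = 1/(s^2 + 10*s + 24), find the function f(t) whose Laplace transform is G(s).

Rewrite the denominator: s^2 + 10*s + 24 = (s + 5)^2 - 1.
The form in (s + 5) signals a first-shifting-theorem factor e^(-5t).
Since L{sinh(t)} = 1/(s^2 - 1), the inverse is e^(-5*t)*sinh(t).

f(t) = exp(-5*t)*sinh(t)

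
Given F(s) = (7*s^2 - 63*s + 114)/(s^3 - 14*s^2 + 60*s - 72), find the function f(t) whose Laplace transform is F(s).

f(t) = -3*t*exp(6*t) + 6*exp(6*t) + exp(2*t)

Factor the denominator: s^3 - 14*s^2 + 60*s - 72 = (s - 6)^2*(s - 2).
Partial fraction decomposition gives [6/(s - 6)] + [-3/(s - 6)^2] + [1/(s - 2)].
Invert each term: 6/(s - 6) ↔ 6e^(6t); -3/(s - 6)^2 ↔ -3t·e^(6t); 1/(s - 2) ↔ e^(2t).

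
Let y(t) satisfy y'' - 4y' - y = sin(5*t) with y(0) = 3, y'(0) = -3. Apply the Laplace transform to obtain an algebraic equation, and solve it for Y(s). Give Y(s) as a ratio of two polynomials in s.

Y(s) = (3*s^3 - 15*s^2 + 75*s - 370)/(s^4 - 4*s^3 + 24*s^2 - 100*s - 25)

Transform both sides with L{·}.
Using L{y''} = s^2 Y - s·y(0) - y'(0) and L{y'} = sY - y(0), with y(0) = 3, y'(0) = -3, the left side becomes (s^2 - 4*s - 1)Y - (3*s - 15).
The right side is L{sin(5*t)} = 5/(s^2 + 25).
So (s^2 - 4*s - 1)Y = 5/(s^2 + 25) + (3*s - 15).
Divide through and combine into a single rational function.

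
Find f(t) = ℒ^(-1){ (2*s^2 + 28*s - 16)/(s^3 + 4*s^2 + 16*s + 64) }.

Factor the denominator: s^3 + 4*s^2 + 16*s + 64 = (s + 4)*(s^2 + 16).
Partial fraction decomposition gives [-3/(s + 4)] + [5*s/(s^2 + 16)] + [8/(s^2 + 16)].
Invert each term: -3/(s + 4) ↔ -3e^(-4t); 5·s/(s^2 + 16) ↔ 5cos(4t); 2·4/(s^2 + 16) ↔ 2sin(4t).

f(t) = 2*sin(4*t) + 5*cos(4*t) - 3*exp(-4*t)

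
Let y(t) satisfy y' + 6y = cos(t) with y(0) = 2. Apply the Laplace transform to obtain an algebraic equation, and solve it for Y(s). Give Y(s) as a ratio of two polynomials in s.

Y(s) = (2*s^2 + s + 2)/(s^3 + 6*s^2 + s + 6)

Apply the Laplace transform to the equation.
With L{y'} = sY - y(0) = sY - 2: the LHS transforms to (s + 6)Y - (2).
The right side is L{cos(t)} = s/(s^2 + 1).
So (s + 6)Y = s/(s^2 + 1) + (2).
Solve for Y(s) and write it as one ratio of polynomials.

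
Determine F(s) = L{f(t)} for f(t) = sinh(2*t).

F(s) = 2/(s^2 - 4)

L{sinh(2t)} = 2/(s^2 - 4).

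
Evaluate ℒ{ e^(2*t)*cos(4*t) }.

L{cos(4t)} = s/(s^2 + 16).
By the first shifting theorem, multiplying by e^(2t) replaces s with s - 2.

(s - 2)/((s - 2)^2 + 16)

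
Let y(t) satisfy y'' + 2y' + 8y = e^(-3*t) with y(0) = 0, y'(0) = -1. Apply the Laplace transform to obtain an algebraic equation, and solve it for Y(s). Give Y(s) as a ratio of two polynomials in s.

Laplace-transform each side.
Using L{y''} = s^2 Y - s·y(0) - y'(0) and L{y'} = sY - y(0), with y(0) = 0, y'(0) = -1, the left side becomes (s^2 + 2*s + 8)Y - (-1).
The right side is L{e^(-3*t)} = 1/(s + 3).
So (s^2 + 2*s + 8)Y = 1/(s + 3) + (-1).
Solve for Y(s) and write it as one ratio of polynomials.

Y(s) = (-s - 2)/(s^3 + 5*s^2 + 14*s + 24)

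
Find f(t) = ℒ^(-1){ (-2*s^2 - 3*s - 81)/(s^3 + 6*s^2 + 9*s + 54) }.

f(t) = -3*sin(3*t) + cos(3*t) - 3*exp(-6*t)

Factor the denominator: s^3 + 6*s^2 + 9*s + 54 = (s + 6)*(s^2 + 9).
Partial fraction decomposition gives [-3/(s + 6)] + [s/(s^2 + 9)] + [-9/(s^2 + 9)].
Invert each term: -3/(s + 6) ↔ -3e^(-6t); 1·s/(s^2 + 9) ↔ cos(3t); -3·3/(s^2 + 9) ↔ -3sin(3t).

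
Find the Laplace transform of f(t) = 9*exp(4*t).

9/(s - 4)

L{9} = 9/s.
By the first shifting theorem, multiplying by e^(4t) replaces s with s - 4.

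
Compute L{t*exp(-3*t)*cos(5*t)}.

L{cos(5t)} = s/(s^2 + 25).
Multiplying by e^(-3t) shifts s → s + 3, so L{exp(-3*t)*cos(5*t)} = (s + 3)/((s + 3)^2 + 25).
Then apply L{t·g(t)} = -d/ds[G(s)] with G(s) = (s + 3)/((s + 3)^2 + 25):
differentiating 1 time and applying the sign gives (s - 2)*(s + 8)/(s^2 + 6*s + 34)^2.

(s - 2)*(s + 8)/(s^2 + 6*s + 34)^2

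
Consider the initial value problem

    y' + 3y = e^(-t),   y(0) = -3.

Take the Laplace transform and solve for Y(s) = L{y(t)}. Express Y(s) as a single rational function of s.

Apply the Laplace transform to the equation.
The derivative rules (L{y'} = sY - y(0) = sY - (-3)) turn the left side into (s + 3)Y - (-3).
The right side is L{e^(-t)} = 1/(s + 1).
So (s + 3)Y = 1/(s + 1) + (-3).
Isolate Y and clear denominators.

Y(s) = (-3*s - 2)/(s^2 + 4*s + 3)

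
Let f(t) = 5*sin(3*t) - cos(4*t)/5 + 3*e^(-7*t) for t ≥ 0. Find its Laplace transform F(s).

By linearity of the Laplace transform, transform each term separately.
(3)·[L{e^(-7t)} = 1/(s + 7)]; (5)·[L{sin(3t)} = 3/(s^2 + 9)]; (-1/5)·[L{cos(4t)} = s/(s^2 + 16)].

F(s) = -s/(5*(s^2 + 16)) + 15/(s^2 + 9) + 3/(s + 7)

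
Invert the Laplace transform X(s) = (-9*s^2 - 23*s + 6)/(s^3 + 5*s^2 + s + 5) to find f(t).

Factor the denominator: s^3 + 5*s^2 + s + 5 = (s + 5)*(s^2 + 1).
Partial fraction decomposition gives [-4/(s + 5)] + [-5*s/(s^2 + 1)] + [2/(s^2 + 1)].
Invert each term: -4/(s + 5) ↔ -4e^(-5t); -5·s/(s^2 + 1) ↔ -5cos(t); 2·1/(s^2 + 1) ↔ 2sin(t).

f(t) = 2*sin(t) - 5*cos(t) - 4*exp(-5*t)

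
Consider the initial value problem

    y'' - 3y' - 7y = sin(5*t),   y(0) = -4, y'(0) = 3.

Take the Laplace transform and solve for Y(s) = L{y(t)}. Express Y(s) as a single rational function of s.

Y(s) = (-4*s^3 + 15*s^2 - 100*s + 380)/(s^4 - 3*s^3 + 18*s^2 - 75*s - 175)

Apply the Laplace transform to the equation.
The derivative rules (L{y''} = s^2 Y - s·y(0) - y'(0) and L{y'} = sY - y(0), with y(0) = -4, y'(0) = 3) turn the left side into (s^2 - 3*s - 7)Y - (-4*s + 15).
The right side is L{sin(5*t)} = 5/(s^2 + 25).
So (s^2 - 3*s - 7)Y = 5/(s^2 + 25) + (-4*s + 15).
Divide through and combine into a single rational function.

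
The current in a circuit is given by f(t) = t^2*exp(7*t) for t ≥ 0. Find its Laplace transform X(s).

L{e^(7t)} = 1/(s - 7).
Then apply L{t^2·g(t)} = (-1)^2 d^2/ds^2[G(s)] with G(s) = 1/(s - 7):
differentiating 2 times and applying the sign gives 2/(s - 7)^3.

X(s) = 2/(s - 7)^3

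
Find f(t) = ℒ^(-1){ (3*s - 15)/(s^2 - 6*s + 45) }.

f(t) = -exp(3*t)*sin(6*t) + 3*exp(3*t)*cos(6*t)

Complete the square in the denominator: s^2 - 6*s + 45 = (s - 3)^2 + 6^2.
Split the numerator to match: 3*s - 15 = 3·(s - 3) - 1·6.
Invert each term: 3·(s - 3)/((s - 3)^2 + 36) ↔ 3e^(3t)cos(6t); -1·6/((s - 3)^2 + 36) ↔ -e^(3t)sin(6t).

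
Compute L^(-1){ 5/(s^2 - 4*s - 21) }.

Rewrite the denominator: s^2 - 4*s - 21 = (s - 2)^2 - 25.
The form in (s - 2) signals a first-shifting-theorem factor e^(2t).
Since L{sinh(5t)} = 5/(s^2 - 25), the inverse is e^(2*t)*sinh(5*t).

exp(2*t)*sinh(5*t)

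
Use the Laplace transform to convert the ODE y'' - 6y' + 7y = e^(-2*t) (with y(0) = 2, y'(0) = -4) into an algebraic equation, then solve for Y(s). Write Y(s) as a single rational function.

Apply the Laplace transform to the equation.
Using L{y''} = s^2 Y - s·y(0) - y'(0) and L{y'} = sY - y(0), with y(0) = 2, y'(0) = -4, the left side becomes (s^2 - 6*s + 7)Y - (2*s - 16).
The right side is L{e^(-2*t)} = 1/(s + 2).
So (s^2 - 6*s + 7)Y = 1/(s + 2) + (2*s - 16).
Isolate Y and clear denominators.

Y(s) = (2*s^2 - 12*s - 31)/(s^3 - 4*s^2 - 5*s + 14)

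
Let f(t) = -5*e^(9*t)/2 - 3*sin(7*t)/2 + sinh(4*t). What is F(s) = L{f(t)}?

By linearity of the Laplace transform, transform each term separately.
L{sinh(4t)} = 4/(s^2 - 16); (-5/2)·[L{e^(9t)} = 1/(s - 9)]; (-3/2)·[L{sin(7t)} = 7/(s^2 + 49)].

F(s) = -21/(2*(s^2 + 49)) + 4/(s^2 - 16) - 5/(2*(s - 9))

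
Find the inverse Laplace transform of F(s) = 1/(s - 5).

exp(5*t)

Since L{e^(5t)} = 1/(s - 5), the inverse is e^(5*t).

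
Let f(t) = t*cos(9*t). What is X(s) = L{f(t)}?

L{cos(9t)} = s/(s^2 + 81).
Then apply L{t·g(t)} = -d/ds[G(s)] with G(s) = s/(s^2 + 81):
differentiating 1 time and applying the sign gives (s - 9)*(s + 9)/(s^2 + 81)^2.

X(s) = (s - 9)*(s + 9)/(s^2 + 81)^2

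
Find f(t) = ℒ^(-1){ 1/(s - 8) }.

f(t) = exp(8*t)

Since L{e^(8t)} = 1/(s - 8), the inverse is e^(8*t).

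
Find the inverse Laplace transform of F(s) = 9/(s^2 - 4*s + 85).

Rewrite the denominator: s^2 - 4*s + 85 = (s - 2)^2 + 81.
The form in (s - 2) signals a first-shifting-theorem factor e^(2t).
Since L{sin(9t)} = 9/(s^2 + 81), the inverse is e^(2*t)*sin(9*t).

exp(2*t)*sin(9*t)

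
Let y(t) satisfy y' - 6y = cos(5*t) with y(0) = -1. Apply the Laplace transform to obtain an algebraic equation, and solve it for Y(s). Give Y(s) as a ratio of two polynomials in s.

Y(s) = (-s^2 + s - 25)/(s^3 - 6*s^2 + 25*s - 150)

Apply the Laplace transform to the equation.
The derivative rules (L{y'} = sY - y(0) = sY - (-1)) turn the left side into (s - 6)Y - (-1).
The right side is L{cos(5*t)} = s/(s^2 + 25).
So (s - 6)Y = s/(s^2 + 25) + (-1).
Solve for Y(s) and write it as one ratio of polynomials.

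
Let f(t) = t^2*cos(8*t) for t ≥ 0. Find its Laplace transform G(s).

L{cos(8t)} = s/(s^2 + 64).
Then apply L{t^2·g(t)} = (-1)^2 d^2/ds^2[H(s)] with H(s) = s/(s^2 + 64):
differentiating 2 times and applying the sign gives 2*s*(s^2 - 192)/(s^2 + 64)^3.

G(s) = 2*s*(s^2 - 192)/(s^2 + 64)^3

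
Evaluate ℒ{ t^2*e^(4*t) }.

L{e^(4t)} = 1/(s - 4).
Then apply L{t^2·g(t)} = (-1)^2 d^2/ds^2[G(s)] with G(s) = 1/(s - 4):
differentiating 2 times and applying the sign gives 2/(s - 4)^3.

2/(s - 4)^3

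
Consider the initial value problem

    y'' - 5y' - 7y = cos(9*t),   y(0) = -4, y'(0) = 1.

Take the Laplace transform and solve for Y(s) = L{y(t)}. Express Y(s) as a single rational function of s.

Transform both sides with L{·}.
Using L{y''} = s^2 Y - s·y(0) - y'(0) and L{y'} = sY - y(0), with y(0) = -4, y'(0) = 1, the left side becomes (s^2 - 5*s - 7)Y - (-4*s + 21).
The right side is L{cos(9*t)} = s/(s^2 + 81).
So (s^2 - 5*s - 7)Y = s/(s^2 + 81) + (-4*s + 21).
Divide through and combine into a single rational function.

Y(s) = (-4*s^3 + 21*s^2 - 323*s + 1701)/(s^4 - 5*s^3 + 74*s^2 - 405*s - 567)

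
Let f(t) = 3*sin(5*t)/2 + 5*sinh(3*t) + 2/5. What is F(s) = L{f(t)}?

F(s) = 15/(2*(s^2 + 25)) + 15/(s^2 - 9) + 2/(5*s)

The transform is linear, so treat each term independently.
(5)·[L{sinh(3t)} = 3/(s^2 - 9)]; (3/2)·[L{sin(5t)} = 5/(s^2 + 25)]; L{2/5} = (2/5)/s.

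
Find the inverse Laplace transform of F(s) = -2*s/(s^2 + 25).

Since L{cos(5t)} = s/(s^2 + 25), the inverse is cos(5*t), scaled by -2.

-2*cos(5*t)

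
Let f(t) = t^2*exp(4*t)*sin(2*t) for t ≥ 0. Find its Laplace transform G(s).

L{sin(2t)} = 2/(s^2 + 4).
Multiplying by e^(4t) shifts s → s - 4, so L{exp(4*t)*sin(2*t)} = 2/((s - 4)^2 + 4).
Then apply L{t^2·g(t)} = (-1)^2 d^2/ds^2[H(s)] with H(s) = 2/((s - 4)^2 + 4):
differentiating 2 times and applying the sign gives 4*(3*s^2 - 24*s + 44)/(s^2 - 8*s + 20)^3.

G(s) = 4*(3*s^2 - 24*s + 44)/(s^2 - 8*s + 20)^3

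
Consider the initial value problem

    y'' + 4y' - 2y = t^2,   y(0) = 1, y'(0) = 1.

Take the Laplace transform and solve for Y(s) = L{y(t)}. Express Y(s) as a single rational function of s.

Apply the Laplace transform to the equation.
The derivative rules (L{y''} = s^2 Y - s·y(0) - y'(0) and L{y'} = sY - y(0), with y(0) = 1, y'(0) = 1) turn the left side into (s^2 + 4*s - 2)Y - (s + 5).
The right side is L{t^2} = 2/s^3.
So (s^2 + 4*s - 2)Y = 2/s^3 + (s + 5).
Divide through and combine into a single rational function.

Y(s) = (s^4 + 5*s^3 + 2)/(s^5 + 4*s^4 - 2*s^3)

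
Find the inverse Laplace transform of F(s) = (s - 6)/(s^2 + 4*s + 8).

-4*exp(-2*t)*sin(2*t) + exp(-2*t)*cos(2*t)

Complete the square in the denominator: s^2 + 4*s + 8 = (s + 2)^2 + 2^2.
Split the numerator to match: s - 6 = 1·(s + 2) - 4·2.
Invert each term: 1·(s + 2)/((s + 2)^2 + 4) ↔ e^(-2t)cos(2t); -4·2/((s + 2)^2 + 4) ↔ -4e^(-2t)sin(2t).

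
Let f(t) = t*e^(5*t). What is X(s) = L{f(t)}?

X(s) = (s - 5)^(-2)

L{e^(5t)} = 1/(s - 5).
Then apply L{t·g(t)} = -d/ds[G(s)] with G(s) = 1/(s - 5):
differentiating 1 time and applying the sign gives (s - 5)^(-2).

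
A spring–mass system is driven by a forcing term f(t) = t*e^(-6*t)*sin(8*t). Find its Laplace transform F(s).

L{sin(8t)} = 8/(s^2 + 64).
Multiplying by e^(-6t) shifts s → s + 6, so L{e^(-6*t)*sin(8*t)} = 8/((s + 6)^2 + 64).
Then apply L{t·g(t)} = -d/ds[G(s)] with G(s) = 8/((s + 6)^2 + 64):
differentiating 1 time and applying the sign gives 16*(s + 6)/(s^2 + 12*s + 100)^2.

F(s) = 16*(s + 6)/(s^2 + 12*s + 100)^2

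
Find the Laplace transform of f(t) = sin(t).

L{sin(t)} = 1/(s^2 + 1).

1/(s^2 + 1)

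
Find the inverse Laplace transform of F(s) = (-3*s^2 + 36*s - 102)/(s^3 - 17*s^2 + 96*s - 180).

6*t*exp(6*t) - 6*exp(6*t) + 3*exp(5*t)

Factor the denominator: s^3 - 17*s^2 + 96*s - 180 = (s - 6)^2*(s - 5).
Partial fraction decomposition gives [-6/(s - 6)] + [6/(s - 6)^2] + [3/(s - 5)].
Invert each term: -6/(s - 6) ↔ -6e^(6t); 6/(s - 6)^2 ↔ 6t·e^(6t); 3/(s - 5) ↔ 3e^(5t).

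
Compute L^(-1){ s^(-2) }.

Since L{t} = 1!/s^2 = 1/s^2, the inverse is t.

t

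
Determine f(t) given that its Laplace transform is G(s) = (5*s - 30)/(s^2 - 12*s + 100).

Rewrite the denominator: s^2 - 12*s + 100 = (s - 6)^2 + 64.
The form in (s - 6) signals a first-shifting-theorem factor e^(6t).
Since L{cos(8t)} = s/(s^2 + 64), the inverse is e^(6*t)*cos(8*t), scaled by 5.

f(t) = 5*exp(6*t)*cos(8*t)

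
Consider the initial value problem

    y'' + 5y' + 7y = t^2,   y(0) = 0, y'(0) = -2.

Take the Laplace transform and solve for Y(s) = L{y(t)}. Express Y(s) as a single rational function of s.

Apply the Laplace transform to the equation.
With L{y''} = s^2 Y - s·y(0) - y'(0) and L{y'} = sY - y(0), with y(0) = 0, y'(0) = -2: the LHS transforms to (s^2 + 5*s + 7)Y - (-2).
The right side is L{t^2} = 2/s^3.
So (s^2 + 5*s + 7)Y = 2/s^3 + (-2).
Solve for Y(s) and write it as one ratio of polynomials.

Y(s) = (-2*s^3 + 2)/(s^5 + 5*s^4 + 7*s^3)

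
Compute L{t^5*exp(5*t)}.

120/(s - 5)^6

L{t^5} = 5!/s^6 = 120/s^6.
By the first shifting theorem, multiplying by e^(5t) replaces s with s - 5.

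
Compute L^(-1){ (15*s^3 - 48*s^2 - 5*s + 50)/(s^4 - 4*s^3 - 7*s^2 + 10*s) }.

Factor the denominator: s^4 - 4*s^3 - 7*s^2 + 10*s = s*(s - 5)*(s - 1)*(s + 2).
Partial fraction decomposition gives [6/(s + 2)] + [-1/(s - 1)] + [5/(s - 5)] + [5/s].
Invert each term: 6/(s + 2) ↔ 6e^(-2t); -1/(s - 1) ↔ -e^(t); 5/(s - 5) ↔ 5e^(5t); 5/(s - 0) ↔ 5e^(0t).

5*exp(5*t) - exp(t) + 5 + 6*exp(-2*t)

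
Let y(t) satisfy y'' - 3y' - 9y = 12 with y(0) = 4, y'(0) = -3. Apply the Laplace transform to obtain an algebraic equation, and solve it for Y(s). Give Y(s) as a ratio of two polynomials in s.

Apply the Laplace transform to the equation.
Using L{y''} = s^2 Y - s·y(0) - y'(0) and L{y'} = sY - y(0), with y(0) = 4, y'(0) = -3, the left side becomes (s^2 - 3*s - 9)Y - (4*s - 15).
The right side is L{12} = 12/s.
So (s^2 - 3*s - 9)Y = 12/s + (4*s - 15).
Isolate Y and clear denominators.

Y(s) = (4*s^2 - 15*s + 12)/(s^3 - 3*s^2 - 9*s)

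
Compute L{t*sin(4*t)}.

L{sin(4t)} = 4/(s^2 + 16).
Then apply L{t·g(t)} = -d/ds[G(s)] with G(s) = 4/(s^2 + 16):
differentiating 1 time and applying the sign gives 8*s/(s^2 + 16)^2.

8*s/(s^2 + 16)^2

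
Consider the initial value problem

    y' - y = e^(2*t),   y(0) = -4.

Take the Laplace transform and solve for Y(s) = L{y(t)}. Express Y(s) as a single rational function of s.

Take the Laplace transform of both sides.
The derivative rules (L{y'} = sY - y(0) = sY - (-4)) turn the left side into (s - 1)Y - (-4).
The right side is L{e^(2*t)} = 1/(s - 2).
So (s - 1)Y = 1/(s - 2) + (-4).
Isolate Y and clear denominators.

Y(s) = (-4*s + 9)/(s^2 - 3*s + 2)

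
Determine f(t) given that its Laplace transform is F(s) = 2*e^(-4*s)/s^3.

The factor e^(-4s) signals a time shift by c = 4 (second shifting theorem).
L{t^2} = 2!/s^3 = 2/s^3, so L^-1{2/s^3} = t^2.
Hence the inverse is u(t - 4) times that function evaluated at t - 4.

f(t) = Heaviside(t - 4)*((t - 4)^2)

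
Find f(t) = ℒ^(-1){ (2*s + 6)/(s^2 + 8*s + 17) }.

f(t) = -2*exp(-4*t)*sin(t) + 2*exp(-4*t)*cos(t)

Complete the square in the denominator: s^2 + 8*s + 17 = (s + 4)^2 + 1^2.
Split the numerator to match: 2*s + 6 = 2·(s + 4) - 2·1.
Invert each term: 2·(s + 4)/((s + 4)^2 + 1) ↔ 2e^(-4t)cos(t); -2·1/((s + 4)^2 + 1) ↔ -2e^(-4t)sin(t).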